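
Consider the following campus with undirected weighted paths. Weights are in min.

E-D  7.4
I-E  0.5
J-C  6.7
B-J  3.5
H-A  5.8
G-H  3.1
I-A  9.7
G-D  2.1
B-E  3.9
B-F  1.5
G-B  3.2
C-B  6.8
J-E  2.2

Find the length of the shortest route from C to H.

13.1 min

Settle nodes by increasing distance from C:
C: 0
J: 6.7  (via C)
B: 6.8  (via C)
F: 8.3  (via B)
E: 8.9  (via J)
I: 9.4  (via E)
G: 10  (via B)
D: 12.1  (via G)
H: 13.1  (via G)
Shortest route: C → B → G → H = 13.1 min.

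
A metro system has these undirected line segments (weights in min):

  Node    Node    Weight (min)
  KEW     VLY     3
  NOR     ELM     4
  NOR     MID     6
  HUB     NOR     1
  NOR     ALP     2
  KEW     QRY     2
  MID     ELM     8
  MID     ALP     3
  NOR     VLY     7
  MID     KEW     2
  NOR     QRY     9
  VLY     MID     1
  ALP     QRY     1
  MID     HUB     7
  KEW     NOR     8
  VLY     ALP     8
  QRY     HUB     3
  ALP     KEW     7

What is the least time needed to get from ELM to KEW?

Candidate routes:
ELM → MID → KEW: 8+2 = 10
ELM → NOR → HUB → QRY → KEW: 4+1+3+2 = 10
ELM → NOR → ALP → QRY → KEW: 4+2+1+2 = 9
Cheapest is ELM → NOR → ALP → QRY → KEW at 9 min.

9 min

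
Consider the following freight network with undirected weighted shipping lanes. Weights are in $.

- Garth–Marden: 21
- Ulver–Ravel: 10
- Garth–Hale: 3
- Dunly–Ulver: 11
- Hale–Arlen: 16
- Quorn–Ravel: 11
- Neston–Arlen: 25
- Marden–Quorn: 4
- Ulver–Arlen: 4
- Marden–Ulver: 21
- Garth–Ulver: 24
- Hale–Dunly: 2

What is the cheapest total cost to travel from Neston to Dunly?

$40

Running Dijkstra from Neston:
Neston: 0
Arlen: 25  (via Neston)
Ulver: 29  (via Arlen)
Ravel: 39  (via Ulver)
Dunly: 40  (via Ulver)
Shortest route: Neston–Arlen–Ulver–Dunly = $40.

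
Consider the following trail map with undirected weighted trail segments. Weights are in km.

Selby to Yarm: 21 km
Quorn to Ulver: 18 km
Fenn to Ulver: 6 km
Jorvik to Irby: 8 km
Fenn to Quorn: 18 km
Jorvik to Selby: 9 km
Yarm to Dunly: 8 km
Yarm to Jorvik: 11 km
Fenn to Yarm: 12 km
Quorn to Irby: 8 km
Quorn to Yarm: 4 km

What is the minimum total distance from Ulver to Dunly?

26 km

Candidate routes:
Ulver - Fenn - Yarm - Dunly: 6+12+8 = 26
Ulver - Fenn - Quorn - Yarm - Dunly: 6+18+4+8 = 36
Ulver - Quorn - Irby - Jorvik - Yarm - Dunly: 18+8+8+11+8 = 53
Ulver - Quorn - Yarm - Dunly: 18+4+8 = 30
Cheapest is Ulver - Fenn - Yarm - Dunly at 26 km.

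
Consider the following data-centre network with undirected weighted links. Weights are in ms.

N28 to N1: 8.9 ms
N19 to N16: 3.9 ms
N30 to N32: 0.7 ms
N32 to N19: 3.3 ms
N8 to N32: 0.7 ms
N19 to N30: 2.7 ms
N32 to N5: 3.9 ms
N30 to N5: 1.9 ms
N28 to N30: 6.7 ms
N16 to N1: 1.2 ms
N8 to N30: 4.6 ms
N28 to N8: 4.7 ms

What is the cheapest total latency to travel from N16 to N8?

Running Dijkstra from N16:
N16: 0
N1: 1.2  (via N16)
N19: 3.9  (via N16)
N30: 6.6  (via N19)
N32: 7.2  (via N19)
N8: 7.9  (via N32)
Shortest route: N16 → N19 → N32 → N8 = 7.9 ms.

7.9 ms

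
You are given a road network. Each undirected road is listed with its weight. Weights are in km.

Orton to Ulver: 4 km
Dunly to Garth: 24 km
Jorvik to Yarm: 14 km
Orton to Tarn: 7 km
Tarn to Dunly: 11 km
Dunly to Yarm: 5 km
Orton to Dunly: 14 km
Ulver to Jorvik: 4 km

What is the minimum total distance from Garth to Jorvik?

43 km

Compare a few routes:
Garth–Dunly–Tarn–Orton–Ulver–Jorvik: 24+11+7+4+4 = 50
Garth–Dunly–Orton–Ulver–Jorvik: 24+14+4+4 = 46
Garth–Dunly–Yarm–Jorvik: 24+5+14 = 43
Cheapest is Garth–Dunly–Yarm–Jorvik at 43 km.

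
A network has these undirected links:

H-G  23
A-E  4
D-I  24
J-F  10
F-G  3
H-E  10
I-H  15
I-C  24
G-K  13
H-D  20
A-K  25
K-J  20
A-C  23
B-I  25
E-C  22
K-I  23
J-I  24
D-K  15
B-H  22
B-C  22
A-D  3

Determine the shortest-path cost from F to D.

Enumerating some paths:
F → G → H → E → A → D: 3+23+10+4+3 = 43
F → G → K → D: 3+13+15 = 31
Cheapest is F → G → K → D at 31.

31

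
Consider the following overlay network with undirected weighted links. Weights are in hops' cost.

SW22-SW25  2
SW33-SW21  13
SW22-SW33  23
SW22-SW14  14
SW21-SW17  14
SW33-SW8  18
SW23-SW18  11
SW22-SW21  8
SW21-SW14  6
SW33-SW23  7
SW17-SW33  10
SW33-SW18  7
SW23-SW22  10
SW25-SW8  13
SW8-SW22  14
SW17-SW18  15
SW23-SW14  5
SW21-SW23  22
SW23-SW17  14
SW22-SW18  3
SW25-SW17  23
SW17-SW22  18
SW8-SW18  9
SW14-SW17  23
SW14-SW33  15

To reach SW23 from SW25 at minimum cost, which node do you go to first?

SW22

Candidate routes:
SW25 → SW22 → SW18 → SW23: 2+3+11 = 16
SW25 → SW22 → SW21 → SW14 → SW23: 2+8+6+5 = 21
SW25 → SW22 → SW18 → SW33 → SW23: 2+3+7+7 = 19
SW25 → SW22 → SW23: 2+10 = 12
Cheapest is SW25 → SW22 → SW23 at 12 hops' cost.
So from SW25 the first move is to SW22.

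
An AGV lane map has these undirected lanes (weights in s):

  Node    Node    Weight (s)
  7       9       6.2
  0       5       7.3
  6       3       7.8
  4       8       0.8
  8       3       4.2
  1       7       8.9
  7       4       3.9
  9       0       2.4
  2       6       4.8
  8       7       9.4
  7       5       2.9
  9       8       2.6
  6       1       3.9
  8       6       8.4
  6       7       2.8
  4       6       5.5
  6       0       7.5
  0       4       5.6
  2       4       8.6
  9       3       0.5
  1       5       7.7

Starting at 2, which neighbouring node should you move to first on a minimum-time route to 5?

Compare a few routes:
2 → 6 → 1 → 5: 4.8+3.9+7.7 = 16.4
2 → 4 → 7 → 5: 8.6+3.9+2.9 = 15.4
2 → 6 → 7 → 5: 4.8+2.8+2.9 = 10.5
Cheapest is 2 → 6 → 7 → 5 at 10.5 s.
So from 2 the first move is to 6.

6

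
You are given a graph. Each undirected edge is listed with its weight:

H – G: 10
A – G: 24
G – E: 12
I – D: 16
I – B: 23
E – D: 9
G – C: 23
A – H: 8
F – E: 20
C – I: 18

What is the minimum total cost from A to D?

39

Settle nodes by increasing distance from A:
A: 0
H: 8  (via A)
G: 18  (via H)
E: 30  (via G)
D: 39  (via E)
Shortest route: A → H → G → E → D = 39.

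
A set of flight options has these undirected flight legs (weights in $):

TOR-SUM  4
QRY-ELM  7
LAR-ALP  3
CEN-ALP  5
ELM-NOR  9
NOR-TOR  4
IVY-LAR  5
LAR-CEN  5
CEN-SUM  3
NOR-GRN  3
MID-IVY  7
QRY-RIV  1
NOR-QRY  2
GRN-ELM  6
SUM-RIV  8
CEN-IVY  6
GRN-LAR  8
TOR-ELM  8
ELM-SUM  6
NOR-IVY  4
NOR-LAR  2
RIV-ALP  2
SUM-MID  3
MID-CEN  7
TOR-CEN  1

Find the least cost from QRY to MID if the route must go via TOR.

$13

Best QRY to TOR: QRY → NOR → TOR costing 6
Best TOR to MID: TOR → SUM → MID costing 7
Total via TOR: 6 + 7 = $13.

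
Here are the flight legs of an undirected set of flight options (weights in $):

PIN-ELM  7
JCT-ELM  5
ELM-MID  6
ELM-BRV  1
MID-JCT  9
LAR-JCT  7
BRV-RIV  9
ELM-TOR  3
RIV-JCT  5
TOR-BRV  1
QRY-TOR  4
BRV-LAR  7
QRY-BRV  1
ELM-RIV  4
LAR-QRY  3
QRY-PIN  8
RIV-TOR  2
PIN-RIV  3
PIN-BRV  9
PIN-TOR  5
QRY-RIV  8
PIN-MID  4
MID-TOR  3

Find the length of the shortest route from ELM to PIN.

Compare a few routes:
ELM - TOR - RIV - PIN: 3+2+3 = 8
ELM - TOR - PIN: 3+5 = 8
ELM - PIN: 7 = 7
Cheapest is ELM - PIN at $7.

$7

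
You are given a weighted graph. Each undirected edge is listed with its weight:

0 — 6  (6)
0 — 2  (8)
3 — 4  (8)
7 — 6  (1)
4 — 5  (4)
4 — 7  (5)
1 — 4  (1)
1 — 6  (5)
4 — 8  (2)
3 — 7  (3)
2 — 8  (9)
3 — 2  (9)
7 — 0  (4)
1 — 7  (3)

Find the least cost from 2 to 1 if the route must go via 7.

15

Best 2 to 7: 2 → 0 → 7 costing 12
Best 7 to 1: 7 → 1 costing 3
Total via 7: 12 + 3 = 15.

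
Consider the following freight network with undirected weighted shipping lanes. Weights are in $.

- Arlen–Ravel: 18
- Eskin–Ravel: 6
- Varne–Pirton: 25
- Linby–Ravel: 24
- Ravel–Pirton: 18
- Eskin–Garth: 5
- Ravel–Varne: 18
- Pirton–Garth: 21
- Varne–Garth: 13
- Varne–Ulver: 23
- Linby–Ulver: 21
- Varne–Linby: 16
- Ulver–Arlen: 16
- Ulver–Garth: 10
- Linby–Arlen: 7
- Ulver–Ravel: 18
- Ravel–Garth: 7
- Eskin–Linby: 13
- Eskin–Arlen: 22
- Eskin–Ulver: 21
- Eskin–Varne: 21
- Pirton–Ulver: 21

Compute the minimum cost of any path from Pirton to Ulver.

$21

Enumerating some paths:
Pirton → Garth → Ulver: 21+10 = 31
Pirton → Ravel → Garth → Ulver: 18+7+10 = 35
Pirton → Ulver: 21 = 21
The minimum is $21 via Pirton → Ulver.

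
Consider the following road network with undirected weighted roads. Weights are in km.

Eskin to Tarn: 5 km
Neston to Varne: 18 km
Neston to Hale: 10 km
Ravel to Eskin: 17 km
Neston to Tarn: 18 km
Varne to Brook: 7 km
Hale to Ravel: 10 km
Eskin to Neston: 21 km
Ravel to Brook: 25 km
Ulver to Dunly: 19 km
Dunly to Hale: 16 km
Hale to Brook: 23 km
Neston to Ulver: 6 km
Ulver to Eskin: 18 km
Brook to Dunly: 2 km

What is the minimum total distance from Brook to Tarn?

Candidate routes:
Brook → Dunly → Hale → Neston → Tarn: 2+16+10+18 = 46
Brook → Dunly → Ulver → Eskin → Tarn: 2+19+18+5 = 44
Brook → Varne → Neston → Tarn: 7+18+18 = 43
Brook → Dunly → Ulver → Neston → Tarn: 2+19+6+18 = 45
Cheapest is Brook → Varne → Neston → Tarn at 43 km.

43 km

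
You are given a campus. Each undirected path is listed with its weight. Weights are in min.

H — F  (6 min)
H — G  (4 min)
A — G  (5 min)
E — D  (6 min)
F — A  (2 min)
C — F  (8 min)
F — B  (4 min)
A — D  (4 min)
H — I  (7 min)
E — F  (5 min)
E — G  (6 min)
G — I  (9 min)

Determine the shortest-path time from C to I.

21 min

Compare a few routes:
C → F → A → G → I: 8+2+5+9 = 24
C → F → H → I: 8+6+7 = 21
The minimum is 21 min via C → F → H → I.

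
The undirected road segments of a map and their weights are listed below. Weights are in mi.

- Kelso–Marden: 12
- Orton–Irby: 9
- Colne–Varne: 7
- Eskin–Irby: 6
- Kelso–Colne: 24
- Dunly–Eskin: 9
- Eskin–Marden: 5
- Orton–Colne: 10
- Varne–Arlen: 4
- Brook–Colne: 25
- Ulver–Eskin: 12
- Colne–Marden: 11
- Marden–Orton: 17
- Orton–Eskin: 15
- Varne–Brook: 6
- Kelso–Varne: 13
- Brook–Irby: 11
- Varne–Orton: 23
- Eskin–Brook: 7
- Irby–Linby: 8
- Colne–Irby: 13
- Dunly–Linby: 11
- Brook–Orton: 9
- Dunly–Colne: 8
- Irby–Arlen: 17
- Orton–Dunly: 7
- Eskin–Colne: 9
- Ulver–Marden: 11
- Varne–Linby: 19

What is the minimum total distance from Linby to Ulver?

Running Dijkstra from Linby:
Linby: 0
Irby: 8  (via Linby)
Dunly: 11  (via Linby)
Eskin: 14  (via Irby)
Orton: 17  (via Irby)
Brook: 19  (via Irby)
Colne: 19  (via Dunly)
Marden: 19  (via Eskin)
Varne: 19  (via Linby)
Arlen: 23  (via Varne)
Ulver: 26  (via Eskin)
Shortest route: Linby–Irby–Eskin–Ulver = 26 mi.

26 mi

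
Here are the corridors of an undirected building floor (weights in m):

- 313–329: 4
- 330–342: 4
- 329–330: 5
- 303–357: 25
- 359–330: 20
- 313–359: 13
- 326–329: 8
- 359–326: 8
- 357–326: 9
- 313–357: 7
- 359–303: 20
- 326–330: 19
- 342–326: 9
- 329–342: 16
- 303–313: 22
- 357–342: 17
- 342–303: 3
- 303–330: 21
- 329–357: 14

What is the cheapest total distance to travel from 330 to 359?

20 m

Enumerating some paths:
330 - 329 - 326 - 359: 5+8+8 = 21
330 - 359: 20 = 20
The minimum is 20 m via 330 - 359.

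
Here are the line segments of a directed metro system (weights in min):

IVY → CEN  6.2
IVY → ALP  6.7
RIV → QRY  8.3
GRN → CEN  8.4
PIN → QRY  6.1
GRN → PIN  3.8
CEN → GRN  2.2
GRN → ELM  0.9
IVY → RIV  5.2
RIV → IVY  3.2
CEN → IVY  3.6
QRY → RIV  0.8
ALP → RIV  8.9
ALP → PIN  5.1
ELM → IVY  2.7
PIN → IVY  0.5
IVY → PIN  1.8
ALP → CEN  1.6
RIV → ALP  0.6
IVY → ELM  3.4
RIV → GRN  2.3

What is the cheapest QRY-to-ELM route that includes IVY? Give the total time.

Shortest QRY→IVY: QRY–RIV–IVY = 4
Shortest IVY→ELM: IVY–ELM = 3.4
Total via IVY: 4 + 3.4 = 7.4 min.

7.4 min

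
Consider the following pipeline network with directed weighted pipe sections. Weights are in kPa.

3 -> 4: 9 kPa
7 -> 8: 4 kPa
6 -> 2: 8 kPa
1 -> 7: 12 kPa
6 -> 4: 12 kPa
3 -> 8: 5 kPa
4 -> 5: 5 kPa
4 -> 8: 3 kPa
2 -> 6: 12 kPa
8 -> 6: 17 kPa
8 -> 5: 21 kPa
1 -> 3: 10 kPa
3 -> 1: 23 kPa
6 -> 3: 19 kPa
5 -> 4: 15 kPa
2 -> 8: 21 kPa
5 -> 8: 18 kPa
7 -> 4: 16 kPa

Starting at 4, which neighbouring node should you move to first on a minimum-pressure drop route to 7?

8

Compare a few routes:
4–5–8–6–3–1–7: 5+18+17+19+23+12 = 94
4–8–6–3–1–7: 3+17+19+23+12 = 74
Cheapest is 4–8–6–3–1–7 at 74 kPa.
So from 4 the first move is to 8.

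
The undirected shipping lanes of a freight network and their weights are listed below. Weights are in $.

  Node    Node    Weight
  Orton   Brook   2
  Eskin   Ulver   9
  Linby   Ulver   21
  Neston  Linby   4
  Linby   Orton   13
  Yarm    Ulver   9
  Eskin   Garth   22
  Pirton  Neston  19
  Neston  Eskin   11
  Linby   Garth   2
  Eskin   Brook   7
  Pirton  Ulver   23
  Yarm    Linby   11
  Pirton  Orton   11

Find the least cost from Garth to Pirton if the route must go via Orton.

Best Garth to Orton: Garth–Linby–Orton costing 15
Shortest Orton→Pirton: Orton–Pirton = 11
Total via Orton: 15 + 11 = $26.

$26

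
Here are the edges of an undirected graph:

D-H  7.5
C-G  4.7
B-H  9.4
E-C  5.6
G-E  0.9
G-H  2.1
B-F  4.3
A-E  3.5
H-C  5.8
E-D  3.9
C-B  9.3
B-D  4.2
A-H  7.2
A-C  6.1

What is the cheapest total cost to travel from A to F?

Candidate routes:
A - E - G - H - B - F: 3.5+0.9+2.1+9.4+4.3 = 20.2
A - C - B - F: 6.1+9.3+4.3 = 19.7
A - E - D - B - F: 3.5+3.9+4.2+4.3 = 15.9
Cheapest is A - E - D - B - F at 15.9.

15.9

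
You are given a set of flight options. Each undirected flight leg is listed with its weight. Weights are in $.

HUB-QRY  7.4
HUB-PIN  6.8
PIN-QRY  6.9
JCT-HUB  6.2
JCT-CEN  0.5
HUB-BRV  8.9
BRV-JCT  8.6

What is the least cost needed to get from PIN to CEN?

$13.5

Enumerating some paths:
PIN–HUB–BRV–JCT–CEN: 6.8+8.9+8.6+0.5 = 24.8
PIN–QRY–HUB–JCT–CEN: 6.9+7.4+6.2+0.5 = 21
PIN–HUB–JCT–CEN: 6.8+6.2+0.5 = 13.5
The minimum is $13.5 via PIN–HUB–JCT–CEN.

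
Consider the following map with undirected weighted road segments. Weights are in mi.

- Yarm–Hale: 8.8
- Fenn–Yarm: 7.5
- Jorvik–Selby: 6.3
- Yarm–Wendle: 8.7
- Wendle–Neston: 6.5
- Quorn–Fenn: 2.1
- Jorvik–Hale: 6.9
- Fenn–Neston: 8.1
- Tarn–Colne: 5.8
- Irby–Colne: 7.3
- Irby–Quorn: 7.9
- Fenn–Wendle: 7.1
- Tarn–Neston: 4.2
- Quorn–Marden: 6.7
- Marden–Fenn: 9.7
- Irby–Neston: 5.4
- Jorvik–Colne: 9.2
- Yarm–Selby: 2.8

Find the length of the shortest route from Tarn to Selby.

Shortest distances from Tarn:
Tarn: 0
Neston: 4.2  (via Tarn)
Colne: 5.8  (via Tarn)
Irby: 9.6  (via Neston)
Wendle: 10.7  (via Neston)
Fenn: 12.3  (via Neston)
Quorn: 14.4  (via Fenn)
Jorvik: 15  (via Colne)
Yarm: 19.4  (via Wendle)
Marden: 21.1  (via Quorn)
Selby: 21.3  (via Jorvik)
Shortest route: Tarn → Colne → Jorvik → Selby = 21.3 mi.

21.3 mi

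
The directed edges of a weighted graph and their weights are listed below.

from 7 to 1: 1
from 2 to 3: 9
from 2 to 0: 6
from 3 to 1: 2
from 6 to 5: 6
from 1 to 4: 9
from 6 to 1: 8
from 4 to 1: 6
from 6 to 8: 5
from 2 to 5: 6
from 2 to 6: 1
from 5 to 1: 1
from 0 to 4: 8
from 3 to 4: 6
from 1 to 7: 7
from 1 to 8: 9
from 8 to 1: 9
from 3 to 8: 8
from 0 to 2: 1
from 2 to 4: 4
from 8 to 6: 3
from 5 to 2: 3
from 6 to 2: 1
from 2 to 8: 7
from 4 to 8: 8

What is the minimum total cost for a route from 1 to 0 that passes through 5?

27

Best 1 to 5: 1 → 8 → 6 → 5 costing 18
Best 5 to 0: 5 → 2 → 0 costing 9
Total via 5: 18 + 9 = 27.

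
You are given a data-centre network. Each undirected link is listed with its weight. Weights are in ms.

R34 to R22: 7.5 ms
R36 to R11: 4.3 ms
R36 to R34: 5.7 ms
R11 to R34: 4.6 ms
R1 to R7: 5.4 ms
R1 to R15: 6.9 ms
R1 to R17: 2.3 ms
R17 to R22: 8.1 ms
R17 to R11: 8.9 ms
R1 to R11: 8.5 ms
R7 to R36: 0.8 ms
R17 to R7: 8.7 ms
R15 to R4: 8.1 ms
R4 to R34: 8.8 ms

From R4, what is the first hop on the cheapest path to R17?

Compare a few routes:
R4 - R34 - R11 - R17: 8.8+4.6+8.9 = 22.3
R4 - R15 - R1 - R17: 8.1+6.9+2.3 = 17.3
The minimum is 17.3 ms via R4 - R15 - R1 - R17.
So from R4 the first move is to R15.

R15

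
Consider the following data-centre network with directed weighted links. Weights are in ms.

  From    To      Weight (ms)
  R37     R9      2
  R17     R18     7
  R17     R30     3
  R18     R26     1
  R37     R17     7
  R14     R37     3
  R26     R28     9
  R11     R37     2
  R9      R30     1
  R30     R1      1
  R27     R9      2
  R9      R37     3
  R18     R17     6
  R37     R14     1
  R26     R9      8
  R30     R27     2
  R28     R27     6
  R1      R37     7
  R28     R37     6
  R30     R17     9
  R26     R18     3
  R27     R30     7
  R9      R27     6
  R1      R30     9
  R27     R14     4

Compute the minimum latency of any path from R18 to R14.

Running Dijkstra from R18:
R18: 0
R26: 1  (via R18)
R17: 6  (via R18)
R30: 9  (via R17)
R9: 9  (via R26)
R1: 10  (via R30)
R28: 10  (via R26)
R27: 11  (via R30)
R37: 12  (via R9)
R14: 13  (via R37)
Shortest route: R18 → R26 → R9 → R37 → R14 = 13 ms.

13 ms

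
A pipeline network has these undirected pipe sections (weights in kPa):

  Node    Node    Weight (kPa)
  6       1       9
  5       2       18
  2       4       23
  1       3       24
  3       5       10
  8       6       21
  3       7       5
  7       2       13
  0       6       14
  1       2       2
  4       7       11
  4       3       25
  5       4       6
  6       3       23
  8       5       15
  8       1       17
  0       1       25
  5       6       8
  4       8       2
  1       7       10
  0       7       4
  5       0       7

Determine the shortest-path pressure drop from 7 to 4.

Running Dijkstra from 7:
7: 0
0: 4  (via 7)
3: 5  (via 7)
1: 10  (via 7)
4: 11  (via 7)
Shortest route: 7–4 = 11 kPa.

11 kPa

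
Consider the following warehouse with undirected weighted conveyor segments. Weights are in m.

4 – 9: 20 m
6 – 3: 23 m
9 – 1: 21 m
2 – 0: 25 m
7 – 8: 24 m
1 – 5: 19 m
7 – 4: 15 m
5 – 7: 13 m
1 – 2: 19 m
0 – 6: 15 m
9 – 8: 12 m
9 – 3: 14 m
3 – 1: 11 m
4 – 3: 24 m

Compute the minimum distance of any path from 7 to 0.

Candidate routes:
7 - 4 - 3 - 6 - 0: 15+24+23+15 = 77
7 - 5 - 1 - 2 - 0: 13+19+19+25 = 76
Cheapest is 7 - 5 - 1 - 2 - 0 at 76 m.

76 m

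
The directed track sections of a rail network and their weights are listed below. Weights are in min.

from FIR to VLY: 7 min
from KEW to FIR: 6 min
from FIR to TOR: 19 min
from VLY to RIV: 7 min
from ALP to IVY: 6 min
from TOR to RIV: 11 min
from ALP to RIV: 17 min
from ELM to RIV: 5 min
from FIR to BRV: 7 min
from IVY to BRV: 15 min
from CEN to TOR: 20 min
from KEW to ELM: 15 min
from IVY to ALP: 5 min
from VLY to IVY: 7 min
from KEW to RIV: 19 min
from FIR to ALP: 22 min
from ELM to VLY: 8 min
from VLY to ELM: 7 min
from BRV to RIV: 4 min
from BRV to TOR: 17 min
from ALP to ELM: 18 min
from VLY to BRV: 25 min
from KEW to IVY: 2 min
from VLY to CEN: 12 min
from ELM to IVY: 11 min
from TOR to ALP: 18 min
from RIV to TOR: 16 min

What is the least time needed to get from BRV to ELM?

53 min

Settle nodes by increasing distance from BRV:
BRV: 0
RIV: 4  (via BRV)
TOR: 17  (via BRV)
ALP: 35  (via TOR)
IVY: 41  (via ALP)
ELM: 53  (via ALP)
Shortest route: BRV → TOR → ALP → ELM = 53 min.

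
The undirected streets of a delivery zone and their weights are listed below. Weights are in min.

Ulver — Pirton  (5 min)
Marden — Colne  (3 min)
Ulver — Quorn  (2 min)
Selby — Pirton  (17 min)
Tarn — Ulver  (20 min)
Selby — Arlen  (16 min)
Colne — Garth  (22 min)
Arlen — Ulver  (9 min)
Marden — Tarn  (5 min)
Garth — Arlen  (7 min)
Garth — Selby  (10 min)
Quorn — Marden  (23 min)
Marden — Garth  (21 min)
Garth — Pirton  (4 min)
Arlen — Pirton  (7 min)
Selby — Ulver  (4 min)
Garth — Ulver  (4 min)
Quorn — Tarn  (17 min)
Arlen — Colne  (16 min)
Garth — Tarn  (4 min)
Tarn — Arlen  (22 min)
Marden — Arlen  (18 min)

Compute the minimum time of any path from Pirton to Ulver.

Enumerating some paths:
Pirton–Ulver: 5 = 5
Pirton–Garth–Ulver: 4+4 = 8
The minimum is 5 min via Pirton–Ulver.

5 min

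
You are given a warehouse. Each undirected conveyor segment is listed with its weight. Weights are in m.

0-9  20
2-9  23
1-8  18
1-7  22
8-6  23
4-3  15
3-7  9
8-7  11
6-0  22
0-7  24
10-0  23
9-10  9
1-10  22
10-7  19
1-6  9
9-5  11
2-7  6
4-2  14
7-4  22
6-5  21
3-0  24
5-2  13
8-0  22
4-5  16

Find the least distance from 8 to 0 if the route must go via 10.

Shortest 8→10: 8 → 7 → 10 = 30
Best 10 to 0: 10 → 0 costing 23
Total via 10: 30 + 23 = 53 m.

53 m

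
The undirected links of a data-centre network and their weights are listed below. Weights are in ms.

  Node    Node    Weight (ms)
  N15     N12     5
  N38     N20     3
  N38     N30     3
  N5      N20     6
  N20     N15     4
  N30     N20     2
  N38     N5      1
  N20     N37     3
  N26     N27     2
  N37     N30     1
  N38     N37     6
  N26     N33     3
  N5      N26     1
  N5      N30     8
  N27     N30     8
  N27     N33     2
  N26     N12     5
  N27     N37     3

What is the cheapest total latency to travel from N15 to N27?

Candidate routes:
N15–N20–N38–N5–N26–N27: 4+3+1+1+2 = 11
N15–N20–N37–N27: 4+3+3 = 10
N15–N12–N26–N27: 5+5+2 = 12
The minimum is 10 ms via N15–N20–N37–N27.

10 ms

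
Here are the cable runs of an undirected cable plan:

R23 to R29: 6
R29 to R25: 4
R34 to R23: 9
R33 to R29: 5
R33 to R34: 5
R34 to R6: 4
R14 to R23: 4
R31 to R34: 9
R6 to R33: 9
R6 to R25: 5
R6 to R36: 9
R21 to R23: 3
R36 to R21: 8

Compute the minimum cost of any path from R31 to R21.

Running Dijkstra from R31:
R31: 0
R34: 9  (via R31)
R6: 13  (via R34)
R33: 14  (via R34)
R23: 18  (via R34)
R25: 18  (via R6)
R29: 19  (via R33)
R21: 21  (via R23)
Shortest route: R31 → R34 → R23 → R21 = 21.

21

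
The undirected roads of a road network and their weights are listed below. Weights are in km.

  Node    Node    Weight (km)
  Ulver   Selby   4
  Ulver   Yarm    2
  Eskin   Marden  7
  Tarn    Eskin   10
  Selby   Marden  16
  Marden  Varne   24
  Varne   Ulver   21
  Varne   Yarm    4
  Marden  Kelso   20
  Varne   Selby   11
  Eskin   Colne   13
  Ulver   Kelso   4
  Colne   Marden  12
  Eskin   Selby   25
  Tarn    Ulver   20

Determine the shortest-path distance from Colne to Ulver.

32 km

Enumerating some paths:
Colne–Marden–Kelso–Ulver: 12+20+4 = 36
Colne–Eskin–Selby–Ulver: 13+25+4 = 42
Colne–Marden–Selby–Ulver: 12+16+4 = 32
Colne–Eskin–Marden–Selby–Ulver: 13+7+16+4 = 40
Cheapest is Colne–Marden–Selby–Ulver at 32 km.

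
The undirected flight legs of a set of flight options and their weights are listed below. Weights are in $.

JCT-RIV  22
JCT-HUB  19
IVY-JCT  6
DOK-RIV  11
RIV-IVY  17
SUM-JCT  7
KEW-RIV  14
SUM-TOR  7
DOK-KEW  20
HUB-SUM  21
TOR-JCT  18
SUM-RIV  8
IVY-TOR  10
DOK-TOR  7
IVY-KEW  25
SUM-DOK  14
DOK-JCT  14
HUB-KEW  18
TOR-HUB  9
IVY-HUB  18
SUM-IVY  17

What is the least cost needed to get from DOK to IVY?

Compare a few routes:
DOK–TOR–IVY: 7+10 = 17
DOK–JCT–IVY: 14+6 = 20
DOK–SUM–JCT–IVY: 14+7+6 = 27
Cheapest is DOK–TOR–IVY at $17.

$17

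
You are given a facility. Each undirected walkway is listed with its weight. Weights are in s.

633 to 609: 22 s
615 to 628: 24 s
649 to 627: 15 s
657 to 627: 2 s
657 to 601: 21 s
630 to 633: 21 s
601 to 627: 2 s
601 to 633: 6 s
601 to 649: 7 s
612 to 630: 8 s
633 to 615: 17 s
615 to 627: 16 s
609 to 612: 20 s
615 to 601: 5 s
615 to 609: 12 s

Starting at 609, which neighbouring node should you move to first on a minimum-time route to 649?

615

Compare a few routes:
609 → 615 → 601 → 649: 12+5+7 = 24
609 → 615 → 601 → 627 → 649: 12+5+2+15 = 34
The minimum is 24 s via 609 → 615 → 601 → 649.
So from 609 the first move is to 615.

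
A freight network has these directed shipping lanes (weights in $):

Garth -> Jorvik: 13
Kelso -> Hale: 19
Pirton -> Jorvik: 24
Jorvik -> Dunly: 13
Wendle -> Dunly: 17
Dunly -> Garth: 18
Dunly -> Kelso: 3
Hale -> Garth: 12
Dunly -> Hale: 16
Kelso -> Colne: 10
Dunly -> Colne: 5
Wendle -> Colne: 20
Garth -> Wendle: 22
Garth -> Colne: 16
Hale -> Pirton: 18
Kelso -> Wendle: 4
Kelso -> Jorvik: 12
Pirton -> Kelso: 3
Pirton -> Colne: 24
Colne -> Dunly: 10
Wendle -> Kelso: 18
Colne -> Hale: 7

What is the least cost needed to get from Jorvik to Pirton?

Shortest distances from Jorvik:
Jorvik: 0
Dunly: 13  (via Jorvik)
Kelso: 16  (via Dunly)
Colne: 18  (via Dunly)
Wendle: 20  (via Kelso)
Hale: 25  (via Colne)
Garth: 31  (via Dunly)
Pirton: 43  (via Hale)
Shortest route: Jorvik → Dunly → Colne → Hale → Pirton = $43.

$43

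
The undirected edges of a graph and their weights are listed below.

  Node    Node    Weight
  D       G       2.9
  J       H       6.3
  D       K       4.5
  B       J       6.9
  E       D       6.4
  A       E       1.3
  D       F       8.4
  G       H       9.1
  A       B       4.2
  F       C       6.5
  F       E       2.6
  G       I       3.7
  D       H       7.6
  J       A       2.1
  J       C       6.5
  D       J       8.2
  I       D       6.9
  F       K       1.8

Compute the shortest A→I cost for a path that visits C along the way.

Shortest A→C: A–J–C = 8.6
Shortest C→I: C–F–K–D–G–I = 19.4
Total via C: 8.6 + 19.4 = 28.

28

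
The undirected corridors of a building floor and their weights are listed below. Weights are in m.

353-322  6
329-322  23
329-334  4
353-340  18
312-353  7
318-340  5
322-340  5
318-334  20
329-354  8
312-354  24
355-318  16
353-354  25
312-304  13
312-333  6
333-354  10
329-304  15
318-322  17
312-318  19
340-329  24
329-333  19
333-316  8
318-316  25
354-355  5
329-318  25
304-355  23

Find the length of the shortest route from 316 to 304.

Enumerating some paths:
316–333–312–304: 8+6+13 = 27
316–333–329–304: 8+19+15 = 42
316–333–354–355–304: 8+10+5+23 = 46
316–333–354–329–304: 8+10+8+15 = 41
Cheapest is 316–333–312–304 at 27 m.

27 m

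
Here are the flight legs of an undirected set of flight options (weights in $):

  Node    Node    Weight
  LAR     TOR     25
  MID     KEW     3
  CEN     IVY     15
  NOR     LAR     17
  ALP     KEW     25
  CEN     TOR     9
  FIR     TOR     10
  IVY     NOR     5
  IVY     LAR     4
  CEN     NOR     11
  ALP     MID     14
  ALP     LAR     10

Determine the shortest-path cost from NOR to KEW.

Compare a few routes:
NOR → IVY → LAR → ALP → MID → KEW: 5+4+10+14+3 = 36
NOR → IVY → LAR → ALP → KEW: 5+4+10+25 = 44
NOR → LAR → ALP → MID → KEW: 17+10+14+3 = 44
The minimum is $36 via NOR → IVY → LAR → ALP → MID → KEW.

$36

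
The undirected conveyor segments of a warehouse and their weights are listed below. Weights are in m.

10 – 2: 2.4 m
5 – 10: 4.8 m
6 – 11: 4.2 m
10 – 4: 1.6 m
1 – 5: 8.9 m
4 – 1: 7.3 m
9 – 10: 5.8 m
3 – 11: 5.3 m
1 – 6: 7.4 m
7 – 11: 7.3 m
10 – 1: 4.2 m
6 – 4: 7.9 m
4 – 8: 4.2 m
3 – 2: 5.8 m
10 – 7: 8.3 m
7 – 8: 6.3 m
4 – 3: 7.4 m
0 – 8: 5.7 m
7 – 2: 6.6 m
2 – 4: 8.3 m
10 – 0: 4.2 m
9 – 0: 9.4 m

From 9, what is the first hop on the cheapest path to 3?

Enumerating some paths:
9 → 10 → 4 → 3: 5.8+1.6+7.4 = 14.8
9 → 10 → 2 → 3: 5.8+2.4+5.8 = 14
The minimum is 14 m via 9 → 10 → 2 → 3.
So from 9 the first move is to 10.

10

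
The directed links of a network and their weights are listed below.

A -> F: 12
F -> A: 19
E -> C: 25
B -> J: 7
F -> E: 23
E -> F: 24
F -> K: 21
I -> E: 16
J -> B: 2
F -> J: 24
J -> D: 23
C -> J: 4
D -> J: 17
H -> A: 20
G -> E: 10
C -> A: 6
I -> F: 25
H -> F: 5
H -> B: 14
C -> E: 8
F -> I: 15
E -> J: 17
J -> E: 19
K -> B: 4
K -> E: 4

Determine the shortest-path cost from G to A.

41

Compare a few routes:
G - E - F - A: 10+24+19 = 53
G - E - C - A: 10+25+6 = 41
The minimum is 41 via G - E - C - A.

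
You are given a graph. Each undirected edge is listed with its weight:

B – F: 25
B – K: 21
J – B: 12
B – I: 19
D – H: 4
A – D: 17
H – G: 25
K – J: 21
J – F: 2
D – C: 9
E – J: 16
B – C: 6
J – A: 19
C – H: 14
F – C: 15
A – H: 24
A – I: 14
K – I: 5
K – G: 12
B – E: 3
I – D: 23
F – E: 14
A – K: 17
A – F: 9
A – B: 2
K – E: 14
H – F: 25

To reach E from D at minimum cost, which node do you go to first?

Candidate routes:
D - H - C - B - E: 4+14+6+3 = 27
D - A - B - E: 17+2+3 = 22
D - C - B - E: 9+6+3 = 18
Cheapest is D - C - B - E at 18.
So from D the first move is to C.

C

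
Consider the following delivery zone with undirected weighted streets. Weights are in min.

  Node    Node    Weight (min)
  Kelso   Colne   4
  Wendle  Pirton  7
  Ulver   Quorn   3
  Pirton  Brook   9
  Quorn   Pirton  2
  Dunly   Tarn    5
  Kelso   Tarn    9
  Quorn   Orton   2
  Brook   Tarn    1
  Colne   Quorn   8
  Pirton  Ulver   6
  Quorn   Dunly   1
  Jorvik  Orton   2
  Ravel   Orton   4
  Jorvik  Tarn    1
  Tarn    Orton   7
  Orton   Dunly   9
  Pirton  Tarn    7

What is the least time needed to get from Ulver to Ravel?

Enumerating some paths:
Ulver → Quorn → Orton → Ravel: 3+2+4 = 9
Ulver → Pirton → Quorn → Orton → Ravel: 6+2+2+4 = 14
Ulver → Quorn → Dunly → Tarn → Jorvik → Orton → Ravel: 3+1+5+1+2+4 = 16
Cheapest is Ulver → Quorn → Orton → Ravel at 9 min.

9 min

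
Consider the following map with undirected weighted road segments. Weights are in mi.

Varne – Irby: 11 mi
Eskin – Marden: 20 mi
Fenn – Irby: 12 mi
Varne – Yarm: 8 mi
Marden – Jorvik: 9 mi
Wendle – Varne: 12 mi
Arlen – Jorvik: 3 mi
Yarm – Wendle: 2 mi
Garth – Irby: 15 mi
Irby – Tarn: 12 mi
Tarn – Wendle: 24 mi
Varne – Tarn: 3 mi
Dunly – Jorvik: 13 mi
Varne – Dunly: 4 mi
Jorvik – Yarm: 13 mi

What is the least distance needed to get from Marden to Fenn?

Compare a few routes:
Marden - Jorvik - Dunly - Varne - Irby - Fenn: 9+13+4+11+12 = 49
Marden - Jorvik - Yarm - Varne - Irby - Fenn: 9+13+8+11+12 = 53
Marden - Jorvik - Dunly - Varne - Tarn - Irby - Fenn: 9+13+4+3+12+12 = 53
Cheapest is Marden - Jorvik - Dunly - Varne - Irby - Fenn at 49 mi.

49 mi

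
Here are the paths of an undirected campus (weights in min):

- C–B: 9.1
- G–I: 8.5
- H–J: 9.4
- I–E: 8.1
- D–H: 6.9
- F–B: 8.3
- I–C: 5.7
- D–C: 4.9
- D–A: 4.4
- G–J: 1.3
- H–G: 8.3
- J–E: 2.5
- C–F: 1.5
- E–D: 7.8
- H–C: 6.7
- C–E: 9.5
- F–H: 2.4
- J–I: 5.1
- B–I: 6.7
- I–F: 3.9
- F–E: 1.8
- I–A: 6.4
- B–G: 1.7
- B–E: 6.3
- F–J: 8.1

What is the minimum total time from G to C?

Candidate routes:
G–B–C: 1.7+9.1 = 10.8
G–J–E–F–C: 1.3+2.5+1.8+1.5 = 7.1
Cheapest is G–J–E–F–C at 7.1 min.

7.1 min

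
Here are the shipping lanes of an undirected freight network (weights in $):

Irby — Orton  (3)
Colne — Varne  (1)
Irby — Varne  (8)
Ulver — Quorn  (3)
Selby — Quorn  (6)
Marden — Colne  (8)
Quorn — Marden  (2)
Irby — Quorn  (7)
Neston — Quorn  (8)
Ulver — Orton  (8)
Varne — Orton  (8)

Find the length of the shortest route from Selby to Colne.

Enumerating some paths:
Selby → Quorn → Marden → Colne: 6+2+8 = 16
Selby → Quorn → Irby → Orton → Varne → Colne: 6+7+3+8+1 = 25
Selby → Quorn → Irby → Varne → Colne: 6+7+8+1 = 22
The minimum is $16 via Selby → Quorn → Marden → Colne.

$16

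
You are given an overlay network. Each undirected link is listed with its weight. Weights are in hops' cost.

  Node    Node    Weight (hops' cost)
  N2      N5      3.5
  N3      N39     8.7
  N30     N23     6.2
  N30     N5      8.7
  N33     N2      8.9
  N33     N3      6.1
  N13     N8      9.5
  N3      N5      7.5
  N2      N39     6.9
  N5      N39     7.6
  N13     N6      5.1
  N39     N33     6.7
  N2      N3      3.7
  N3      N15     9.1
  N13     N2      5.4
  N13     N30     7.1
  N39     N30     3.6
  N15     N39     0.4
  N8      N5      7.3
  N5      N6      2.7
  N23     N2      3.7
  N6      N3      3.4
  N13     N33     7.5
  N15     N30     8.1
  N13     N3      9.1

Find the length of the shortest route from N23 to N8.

14.5 hops' cost

Running Dijkstra from N23:
N23: 0
N2: 3.7  (via N23)
N30: 6.2  (via N23)
N5: 7.2  (via N2)
N3: 7.4  (via N2)
N13: 9.1  (via N2)
N39: 9.8  (via N30)
N6: 9.9  (via N5)
N15: 10.2  (via N39)
N33: 12.6  (via N2)
N8: 14.5  (via N5)
Shortest route: N23–N2–N5–N8 = 14.5 hops' cost.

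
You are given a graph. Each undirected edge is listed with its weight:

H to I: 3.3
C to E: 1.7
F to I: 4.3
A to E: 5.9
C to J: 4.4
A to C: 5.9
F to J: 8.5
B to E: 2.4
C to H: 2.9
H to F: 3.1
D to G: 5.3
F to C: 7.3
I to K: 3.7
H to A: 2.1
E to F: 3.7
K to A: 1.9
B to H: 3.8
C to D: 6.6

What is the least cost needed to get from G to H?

Shortest distances from G:
G: 0
D: 5.3  (via G)
C: 11.9  (via D)
E: 13.6  (via C)
H: 14.8  (via C)
Shortest route: G–D–C–H = 14.8.

14.8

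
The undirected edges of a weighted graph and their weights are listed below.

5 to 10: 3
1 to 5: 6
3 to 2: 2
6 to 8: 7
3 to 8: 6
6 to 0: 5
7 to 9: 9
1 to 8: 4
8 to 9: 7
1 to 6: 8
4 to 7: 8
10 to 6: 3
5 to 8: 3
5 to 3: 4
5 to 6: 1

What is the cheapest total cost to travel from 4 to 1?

Compare a few routes:
4 → 7 → 9 → 8 → 5 → 1: 8+9+7+3+6 = 33
4 → 7 → 9 → 8 → 1: 8+9+7+4 = 28
The minimum is 28 via 4 → 7 → 9 → 8 → 1.

28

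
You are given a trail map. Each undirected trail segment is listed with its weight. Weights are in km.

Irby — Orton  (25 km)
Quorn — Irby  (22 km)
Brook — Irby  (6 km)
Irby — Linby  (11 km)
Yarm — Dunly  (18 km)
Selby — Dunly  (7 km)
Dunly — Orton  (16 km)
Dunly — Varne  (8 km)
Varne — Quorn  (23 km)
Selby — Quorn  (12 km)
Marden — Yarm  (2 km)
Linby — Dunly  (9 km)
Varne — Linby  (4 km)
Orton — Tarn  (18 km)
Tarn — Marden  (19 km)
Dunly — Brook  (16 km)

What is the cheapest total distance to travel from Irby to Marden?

40 km

Settle nodes by increasing distance from Irby:
Irby: 0
Brook: 6  (via Irby)
Linby: 11  (via Irby)
Varne: 15  (via Linby)
Dunly: 20  (via Linby)
Quorn: 22  (via Irby)
Orton: 25  (via Irby)
Selby: 27  (via Dunly)
Yarm: 38  (via Dunly)
Marden: 40  (via Yarm)
Shortest route: Irby → Linby → Dunly → Yarm → Marden = 40 km.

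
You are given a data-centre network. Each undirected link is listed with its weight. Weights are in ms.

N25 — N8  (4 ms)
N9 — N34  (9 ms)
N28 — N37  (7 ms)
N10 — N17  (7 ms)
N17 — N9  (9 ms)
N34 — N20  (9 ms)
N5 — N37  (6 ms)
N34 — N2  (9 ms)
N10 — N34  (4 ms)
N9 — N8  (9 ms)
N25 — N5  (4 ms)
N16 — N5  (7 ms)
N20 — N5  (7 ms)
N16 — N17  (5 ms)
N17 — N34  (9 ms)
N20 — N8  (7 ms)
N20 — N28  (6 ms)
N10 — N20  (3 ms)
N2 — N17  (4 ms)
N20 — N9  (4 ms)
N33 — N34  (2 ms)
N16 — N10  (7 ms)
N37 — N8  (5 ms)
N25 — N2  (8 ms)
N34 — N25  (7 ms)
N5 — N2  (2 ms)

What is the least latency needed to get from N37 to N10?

15 ms

Enumerating some paths:
N37 → N5 → N20 → N10: 6+7+3 = 16
N37 → N8 → N20 → N10: 5+7+3 = 15
N37 → N28 → N20 → N10: 7+6+3 = 16
Cheapest is N37 → N8 → N20 → N10 at 15 ms.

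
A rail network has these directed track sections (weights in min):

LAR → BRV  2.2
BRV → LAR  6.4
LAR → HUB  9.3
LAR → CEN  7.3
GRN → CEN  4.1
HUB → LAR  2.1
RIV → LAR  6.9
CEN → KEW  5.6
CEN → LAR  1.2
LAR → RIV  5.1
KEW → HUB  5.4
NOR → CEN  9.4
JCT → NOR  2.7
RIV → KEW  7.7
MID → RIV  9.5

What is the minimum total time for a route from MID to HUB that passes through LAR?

25.7 min

Best MID to LAR: MID → RIV → LAR costing 16.4
Shortest LAR→HUB: LAR → HUB = 9.3
Total via LAR: 16.4 + 9.3 = 25.7 min.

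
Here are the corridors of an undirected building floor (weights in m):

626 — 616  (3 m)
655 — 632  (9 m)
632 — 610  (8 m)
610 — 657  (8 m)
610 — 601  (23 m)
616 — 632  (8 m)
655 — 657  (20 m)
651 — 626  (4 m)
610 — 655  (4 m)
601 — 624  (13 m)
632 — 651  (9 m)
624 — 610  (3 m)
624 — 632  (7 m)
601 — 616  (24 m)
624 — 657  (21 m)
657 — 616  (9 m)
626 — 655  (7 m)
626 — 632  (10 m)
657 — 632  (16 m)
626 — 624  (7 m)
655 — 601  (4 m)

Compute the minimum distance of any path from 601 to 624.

11 m

Shortest distances from 601:
601: 0
655: 4  (via 601)
610: 8  (via 655)
624: 11  (via 610)
Shortest route: 601 → 655 → 610 → 624 = 11 m.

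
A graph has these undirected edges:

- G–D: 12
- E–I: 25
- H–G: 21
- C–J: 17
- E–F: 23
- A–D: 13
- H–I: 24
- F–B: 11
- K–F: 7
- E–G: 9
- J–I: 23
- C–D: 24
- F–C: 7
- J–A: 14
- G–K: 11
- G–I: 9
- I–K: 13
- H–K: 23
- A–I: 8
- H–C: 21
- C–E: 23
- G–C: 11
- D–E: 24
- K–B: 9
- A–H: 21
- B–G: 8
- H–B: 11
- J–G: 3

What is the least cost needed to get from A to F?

Running Dijkstra from A:
A: 0
I: 8  (via A)
D: 13  (via A)
J: 14  (via A)
G: 17  (via I)
H: 21  (via A)
K: 21  (via I)
B: 25  (via G)
E: 26  (via G)
C: 28  (via G)
F: 28  (via K)
Shortest route: A–I–K–F = 28.

28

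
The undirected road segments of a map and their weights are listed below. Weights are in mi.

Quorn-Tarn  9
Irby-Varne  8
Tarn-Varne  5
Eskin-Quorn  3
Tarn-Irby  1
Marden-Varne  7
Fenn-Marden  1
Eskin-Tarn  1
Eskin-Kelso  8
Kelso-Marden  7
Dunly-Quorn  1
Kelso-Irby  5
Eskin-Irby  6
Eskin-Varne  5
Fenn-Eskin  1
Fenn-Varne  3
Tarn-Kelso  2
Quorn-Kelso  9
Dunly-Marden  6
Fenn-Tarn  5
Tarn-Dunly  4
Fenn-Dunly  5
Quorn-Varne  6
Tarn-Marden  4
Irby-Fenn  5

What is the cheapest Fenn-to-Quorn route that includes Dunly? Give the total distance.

6 mi

Best Fenn to Dunly: Fenn–Dunly costing 5
Shortest Dunly→Quorn: Dunly–Quorn = 1
Total via Dunly: 5 + 1 = 6 mi.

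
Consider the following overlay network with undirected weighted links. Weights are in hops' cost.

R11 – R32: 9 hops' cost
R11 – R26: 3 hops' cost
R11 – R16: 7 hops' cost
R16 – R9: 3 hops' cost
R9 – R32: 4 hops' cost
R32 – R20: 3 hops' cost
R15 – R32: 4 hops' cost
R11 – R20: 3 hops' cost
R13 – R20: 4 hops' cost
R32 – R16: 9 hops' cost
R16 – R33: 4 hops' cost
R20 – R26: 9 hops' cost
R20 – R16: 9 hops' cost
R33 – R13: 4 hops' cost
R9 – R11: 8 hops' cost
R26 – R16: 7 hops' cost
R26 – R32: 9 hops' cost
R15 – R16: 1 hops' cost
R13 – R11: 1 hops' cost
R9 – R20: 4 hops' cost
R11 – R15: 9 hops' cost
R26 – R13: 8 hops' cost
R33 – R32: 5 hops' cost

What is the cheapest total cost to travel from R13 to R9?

Candidate routes:
R13 - R20 - R9: 4+4 = 8
R13 - R33 - R16 - R9: 4+4+3 = 11
R13 - R11 - R16 - R9: 1+7+3 = 11
R13 - R11 - R9: 1+8 = 9
The minimum is 8 hops' cost via R13 - R20 - R9.

8 hops' cost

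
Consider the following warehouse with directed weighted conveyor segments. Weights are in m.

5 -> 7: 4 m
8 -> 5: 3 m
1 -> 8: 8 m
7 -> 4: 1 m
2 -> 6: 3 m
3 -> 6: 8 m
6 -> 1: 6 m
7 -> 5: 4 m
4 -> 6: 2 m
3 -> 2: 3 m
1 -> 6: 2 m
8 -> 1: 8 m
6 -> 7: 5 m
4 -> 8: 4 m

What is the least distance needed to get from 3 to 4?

Candidate routes:
3 → 6 → 1 → 8 → 5 → 7 → 4: 8+6+8+3+4+1 = 30
3 → 2 → 6 → 7 → 4: 3+3+5+1 = 12
3 → 2 → 6 → 1 → 8 → 5 → 7 → 4: 3+3+6+8+3+4+1 = 28
3 → 6 → 7 → 4: 8+5+1 = 14
Cheapest is 3 → 2 → 6 → 7 → 4 at 12 m.

12 m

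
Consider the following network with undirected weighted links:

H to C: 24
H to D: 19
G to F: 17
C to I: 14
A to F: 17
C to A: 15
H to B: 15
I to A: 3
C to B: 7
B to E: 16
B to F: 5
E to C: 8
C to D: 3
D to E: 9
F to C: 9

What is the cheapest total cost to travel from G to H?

Compare a few routes:
G → F → C → B → H: 17+9+7+15 = 48
G → F → C → D → H: 17+9+3+19 = 48
G → F → B → H: 17+5+15 = 37
G → F → C → H: 17+9+24 = 50
Cheapest is G → F → B → H at 37.

37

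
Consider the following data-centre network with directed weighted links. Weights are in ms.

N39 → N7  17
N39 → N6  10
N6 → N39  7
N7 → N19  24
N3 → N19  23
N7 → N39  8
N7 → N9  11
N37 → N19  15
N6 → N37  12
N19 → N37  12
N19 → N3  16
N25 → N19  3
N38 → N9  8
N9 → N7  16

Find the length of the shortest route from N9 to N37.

46 ms

Compare a few routes:
N9 - N7 - N39 - N6 - N37: 16+8+10+12 = 46
N9 - N7 - N19 - N37: 16+24+12 = 52
Cheapest is N9 - N7 - N39 - N6 - N37 at 46 ms.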